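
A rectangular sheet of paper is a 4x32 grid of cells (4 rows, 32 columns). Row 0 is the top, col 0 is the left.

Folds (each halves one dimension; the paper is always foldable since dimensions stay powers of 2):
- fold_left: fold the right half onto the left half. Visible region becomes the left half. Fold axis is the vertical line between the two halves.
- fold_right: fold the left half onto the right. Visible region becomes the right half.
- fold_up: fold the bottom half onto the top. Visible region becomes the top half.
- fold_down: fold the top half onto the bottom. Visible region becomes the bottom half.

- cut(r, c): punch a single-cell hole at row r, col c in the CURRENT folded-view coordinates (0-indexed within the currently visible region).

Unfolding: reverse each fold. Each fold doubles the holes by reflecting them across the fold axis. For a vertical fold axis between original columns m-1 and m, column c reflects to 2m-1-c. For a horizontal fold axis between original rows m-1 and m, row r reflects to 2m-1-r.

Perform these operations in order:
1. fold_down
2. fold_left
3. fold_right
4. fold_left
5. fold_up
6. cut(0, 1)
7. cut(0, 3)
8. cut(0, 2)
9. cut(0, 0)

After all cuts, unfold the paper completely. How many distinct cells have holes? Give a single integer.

Answer: 128

Derivation:
Op 1 fold_down: fold axis h@2; visible region now rows[2,4) x cols[0,32) = 2x32
Op 2 fold_left: fold axis v@16; visible region now rows[2,4) x cols[0,16) = 2x16
Op 3 fold_right: fold axis v@8; visible region now rows[2,4) x cols[8,16) = 2x8
Op 4 fold_left: fold axis v@12; visible region now rows[2,4) x cols[8,12) = 2x4
Op 5 fold_up: fold axis h@3; visible region now rows[2,3) x cols[8,12) = 1x4
Op 6 cut(0, 1): punch at orig (2,9); cuts so far [(2, 9)]; region rows[2,3) x cols[8,12) = 1x4
Op 7 cut(0, 3): punch at orig (2,11); cuts so far [(2, 9), (2, 11)]; region rows[2,3) x cols[8,12) = 1x4
Op 8 cut(0, 2): punch at orig (2,10); cuts so far [(2, 9), (2, 10), (2, 11)]; region rows[2,3) x cols[8,12) = 1x4
Op 9 cut(0, 0): punch at orig (2,8); cuts so far [(2, 8), (2, 9), (2, 10), (2, 11)]; region rows[2,3) x cols[8,12) = 1x4
Unfold 1 (reflect across h@3): 8 holes -> [(2, 8), (2, 9), (2, 10), (2, 11), (3, 8), (3, 9), (3, 10), (3, 11)]
Unfold 2 (reflect across v@12): 16 holes -> [(2, 8), (2, 9), (2, 10), (2, 11), (2, 12), (2, 13), (2, 14), (2, 15), (3, 8), (3, 9), (3, 10), (3, 11), (3, 12), (3, 13), (3, 14), (3, 15)]
Unfold 3 (reflect across v@8): 32 holes -> [(2, 0), (2, 1), (2, 2), (2, 3), (2, 4), (2, 5), (2, 6), (2, 7), (2, 8), (2, 9), (2, 10), (2, 11), (2, 12), (2, 13), (2, 14), (2, 15), (3, 0), (3, 1), (3, 2), (3, 3), (3, 4), (3, 5), (3, 6), (3, 7), (3, 8), (3, 9), (3, 10), (3, 11), (3, 12), (3, 13), (3, 14), (3, 15)]
Unfold 4 (reflect across v@16): 64 holes -> [(2, 0), (2, 1), (2, 2), (2, 3), (2, 4), (2, 5), (2, 6), (2, 7), (2, 8), (2, 9), (2, 10), (2, 11), (2, 12), (2, 13), (2, 14), (2, 15), (2, 16), (2, 17), (2, 18), (2, 19), (2, 20), (2, 21), (2, 22), (2, 23), (2, 24), (2, 25), (2, 26), (2, 27), (2, 28), (2, 29), (2, 30), (2, 31), (3, 0), (3, 1), (3, 2), (3, 3), (3, 4), (3, 5), (3, 6), (3, 7), (3, 8), (3, 9), (3, 10), (3, 11), (3, 12), (3, 13), (3, 14), (3, 15), (3, 16), (3, 17), (3, 18), (3, 19), (3, 20), (3, 21), (3, 22), (3, 23), (3, 24), (3, 25), (3, 26), (3, 27), (3, 28), (3, 29), (3, 30), (3, 31)]
Unfold 5 (reflect across h@2): 128 holes -> [(0, 0), (0, 1), (0, 2), (0, 3), (0, 4), (0, 5), (0, 6), (0, 7), (0, 8), (0, 9), (0, 10), (0, 11), (0, 12), (0, 13), (0, 14), (0, 15), (0, 16), (0, 17), (0, 18), (0, 19), (0, 20), (0, 21), (0, 22), (0, 23), (0, 24), (0, 25), (0, 26), (0, 27), (0, 28), (0, 29), (0, 30), (0, 31), (1, 0), (1, 1), (1, 2), (1, 3), (1, 4), (1, 5), (1, 6), (1, 7), (1, 8), (1, 9), (1, 10), (1, 11), (1, 12), (1, 13), (1, 14), (1, 15), (1, 16), (1, 17), (1, 18), (1, 19), (1, 20), (1, 21), (1, 22), (1, 23), (1, 24), (1, 25), (1, 26), (1, 27), (1, 28), (1, 29), (1, 30), (1, 31), (2, 0), (2, 1), (2, 2), (2, 3), (2, 4), (2, 5), (2, 6), (2, 7), (2, 8), (2, 9), (2, 10), (2, 11), (2, 12), (2, 13), (2, 14), (2, 15), (2, 16), (2, 17), (2, 18), (2, 19), (2, 20), (2, 21), (2, 22), (2, 23), (2, 24), (2, 25), (2, 26), (2, 27), (2, 28), (2, 29), (2, 30), (2, 31), (3, 0), (3, 1), (3, 2), (3, 3), (3, 4), (3, 5), (3, 6), (3, 7), (3, 8), (3, 9), (3, 10), (3, 11), (3, 12), (3, 13), (3, 14), (3, 15), (3, 16), (3, 17), (3, 18), (3, 19), (3, 20), (3, 21), (3, 22), (3, 23), (3, 24), (3, 25), (3, 26), (3, 27), (3, 28), (3, 29), (3, 30), (3, 31)]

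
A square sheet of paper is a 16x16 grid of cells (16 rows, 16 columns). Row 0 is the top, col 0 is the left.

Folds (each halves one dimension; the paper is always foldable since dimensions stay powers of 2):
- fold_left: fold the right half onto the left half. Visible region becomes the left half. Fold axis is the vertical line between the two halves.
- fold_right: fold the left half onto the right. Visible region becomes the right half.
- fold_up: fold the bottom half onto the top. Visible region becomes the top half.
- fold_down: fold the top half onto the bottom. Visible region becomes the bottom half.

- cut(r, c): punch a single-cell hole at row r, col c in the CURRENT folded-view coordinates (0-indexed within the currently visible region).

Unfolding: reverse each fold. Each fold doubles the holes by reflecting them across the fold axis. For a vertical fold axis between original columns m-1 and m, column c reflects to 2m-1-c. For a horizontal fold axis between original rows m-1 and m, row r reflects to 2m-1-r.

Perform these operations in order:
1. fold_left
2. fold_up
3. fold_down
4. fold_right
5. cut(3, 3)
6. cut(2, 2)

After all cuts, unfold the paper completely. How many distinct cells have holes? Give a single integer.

Answer: 32

Derivation:
Op 1 fold_left: fold axis v@8; visible region now rows[0,16) x cols[0,8) = 16x8
Op 2 fold_up: fold axis h@8; visible region now rows[0,8) x cols[0,8) = 8x8
Op 3 fold_down: fold axis h@4; visible region now rows[4,8) x cols[0,8) = 4x8
Op 4 fold_right: fold axis v@4; visible region now rows[4,8) x cols[4,8) = 4x4
Op 5 cut(3, 3): punch at orig (7,7); cuts so far [(7, 7)]; region rows[4,8) x cols[4,8) = 4x4
Op 6 cut(2, 2): punch at orig (6,6); cuts so far [(6, 6), (7, 7)]; region rows[4,8) x cols[4,8) = 4x4
Unfold 1 (reflect across v@4): 4 holes -> [(6, 1), (6, 6), (7, 0), (7, 7)]
Unfold 2 (reflect across h@4): 8 holes -> [(0, 0), (0, 7), (1, 1), (1, 6), (6, 1), (6, 6), (7, 0), (7, 7)]
Unfold 3 (reflect across h@8): 16 holes -> [(0, 0), (0, 7), (1, 1), (1, 6), (6, 1), (6, 6), (7, 0), (7, 7), (8, 0), (8, 7), (9, 1), (9, 6), (14, 1), (14, 6), (15, 0), (15, 7)]
Unfold 4 (reflect across v@8): 32 holes -> [(0, 0), (0, 7), (0, 8), (0, 15), (1, 1), (1, 6), (1, 9), (1, 14), (6, 1), (6, 6), (6, 9), (6, 14), (7, 0), (7, 7), (7, 8), (7, 15), (8, 0), (8, 7), (8, 8), (8, 15), (9, 1), (9, 6), (9, 9), (9, 14), (14, 1), (14, 6), (14, 9), (14, 14), (15, 0), (15, 7), (15, 8), (15, 15)]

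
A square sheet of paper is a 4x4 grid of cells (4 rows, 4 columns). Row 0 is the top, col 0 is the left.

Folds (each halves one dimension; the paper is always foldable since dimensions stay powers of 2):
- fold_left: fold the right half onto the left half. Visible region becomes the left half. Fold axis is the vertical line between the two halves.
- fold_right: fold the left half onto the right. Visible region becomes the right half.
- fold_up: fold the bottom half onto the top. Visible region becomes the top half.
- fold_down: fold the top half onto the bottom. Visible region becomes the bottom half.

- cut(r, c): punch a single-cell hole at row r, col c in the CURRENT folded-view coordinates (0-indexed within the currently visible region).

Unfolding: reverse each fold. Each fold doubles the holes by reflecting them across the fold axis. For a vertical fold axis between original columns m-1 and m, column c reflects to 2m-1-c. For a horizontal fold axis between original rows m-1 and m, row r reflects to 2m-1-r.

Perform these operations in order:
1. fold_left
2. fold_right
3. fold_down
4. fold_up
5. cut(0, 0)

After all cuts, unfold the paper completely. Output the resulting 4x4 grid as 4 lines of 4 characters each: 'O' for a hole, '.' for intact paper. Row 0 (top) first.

Answer: OOOO
OOOO
OOOO
OOOO

Derivation:
Op 1 fold_left: fold axis v@2; visible region now rows[0,4) x cols[0,2) = 4x2
Op 2 fold_right: fold axis v@1; visible region now rows[0,4) x cols[1,2) = 4x1
Op 3 fold_down: fold axis h@2; visible region now rows[2,4) x cols[1,2) = 2x1
Op 4 fold_up: fold axis h@3; visible region now rows[2,3) x cols[1,2) = 1x1
Op 5 cut(0, 0): punch at orig (2,1); cuts so far [(2, 1)]; region rows[2,3) x cols[1,2) = 1x1
Unfold 1 (reflect across h@3): 2 holes -> [(2, 1), (3, 1)]
Unfold 2 (reflect across h@2): 4 holes -> [(0, 1), (1, 1), (2, 1), (3, 1)]
Unfold 3 (reflect across v@1): 8 holes -> [(0, 0), (0, 1), (1, 0), (1, 1), (2, 0), (2, 1), (3, 0), (3, 1)]
Unfold 4 (reflect across v@2): 16 holes -> [(0, 0), (0, 1), (0, 2), (0, 3), (1, 0), (1, 1), (1, 2), (1, 3), (2, 0), (2, 1), (2, 2), (2, 3), (3, 0), (3, 1), (3, 2), (3, 3)]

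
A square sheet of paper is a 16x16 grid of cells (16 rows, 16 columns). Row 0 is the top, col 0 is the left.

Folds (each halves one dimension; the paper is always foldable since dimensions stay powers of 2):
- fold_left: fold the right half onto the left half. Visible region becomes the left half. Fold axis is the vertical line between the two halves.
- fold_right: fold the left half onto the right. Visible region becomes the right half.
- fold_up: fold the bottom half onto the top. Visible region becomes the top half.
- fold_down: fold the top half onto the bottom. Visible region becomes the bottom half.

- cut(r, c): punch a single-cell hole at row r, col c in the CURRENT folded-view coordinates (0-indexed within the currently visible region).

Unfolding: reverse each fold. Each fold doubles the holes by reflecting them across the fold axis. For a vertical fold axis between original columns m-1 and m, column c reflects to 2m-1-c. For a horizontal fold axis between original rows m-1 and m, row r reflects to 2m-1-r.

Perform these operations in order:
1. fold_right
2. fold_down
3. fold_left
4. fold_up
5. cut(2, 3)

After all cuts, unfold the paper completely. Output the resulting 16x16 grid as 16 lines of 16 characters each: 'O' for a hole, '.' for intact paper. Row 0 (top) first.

Answer: ................
................
...OO......OO...
................
................
...OO......OO...
................
................
................
................
...OO......OO...
................
................
...OO......OO...
................
................

Derivation:
Op 1 fold_right: fold axis v@8; visible region now rows[0,16) x cols[8,16) = 16x8
Op 2 fold_down: fold axis h@8; visible region now rows[8,16) x cols[8,16) = 8x8
Op 3 fold_left: fold axis v@12; visible region now rows[8,16) x cols[8,12) = 8x4
Op 4 fold_up: fold axis h@12; visible region now rows[8,12) x cols[8,12) = 4x4
Op 5 cut(2, 3): punch at orig (10,11); cuts so far [(10, 11)]; region rows[8,12) x cols[8,12) = 4x4
Unfold 1 (reflect across h@12): 2 holes -> [(10, 11), (13, 11)]
Unfold 2 (reflect across v@12): 4 holes -> [(10, 11), (10, 12), (13, 11), (13, 12)]
Unfold 3 (reflect across h@8): 8 holes -> [(2, 11), (2, 12), (5, 11), (5, 12), (10, 11), (10, 12), (13, 11), (13, 12)]
Unfold 4 (reflect across v@8): 16 holes -> [(2, 3), (2, 4), (2, 11), (2, 12), (5, 3), (5, 4), (5, 11), (5, 12), (10, 3), (10, 4), (10, 11), (10, 12), (13, 3), (13, 4), (13, 11), (13, 12)]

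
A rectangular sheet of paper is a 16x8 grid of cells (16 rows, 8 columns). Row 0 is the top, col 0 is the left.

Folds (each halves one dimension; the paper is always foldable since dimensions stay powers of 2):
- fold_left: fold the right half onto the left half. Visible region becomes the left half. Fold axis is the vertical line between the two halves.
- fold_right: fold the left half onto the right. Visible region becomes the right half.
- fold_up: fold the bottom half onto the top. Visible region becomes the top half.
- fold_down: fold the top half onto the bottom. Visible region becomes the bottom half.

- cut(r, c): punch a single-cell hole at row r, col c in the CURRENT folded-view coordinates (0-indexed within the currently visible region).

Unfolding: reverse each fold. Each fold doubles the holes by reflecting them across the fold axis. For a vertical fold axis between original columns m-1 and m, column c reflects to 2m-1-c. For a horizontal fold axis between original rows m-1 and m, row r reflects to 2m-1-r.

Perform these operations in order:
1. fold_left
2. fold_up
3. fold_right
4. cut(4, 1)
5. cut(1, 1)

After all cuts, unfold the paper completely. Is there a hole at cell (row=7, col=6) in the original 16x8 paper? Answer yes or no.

Answer: no

Derivation:
Op 1 fold_left: fold axis v@4; visible region now rows[0,16) x cols[0,4) = 16x4
Op 2 fold_up: fold axis h@8; visible region now rows[0,8) x cols[0,4) = 8x4
Op 3 fold_right: fold axis v@2; visible region now rows[0,8) x cols[2,4) = 8x2
Op 4 cut(4, 1): punch at orig (4,3); cuts so far [(4, 3)]; region rows[0,8) x cols[2,4) = 8x2
Op 5 cut(1, 1): punch at orig (1,3); cuts so far [(1, 3), (4, 3)]; region rows[0,8) x cols[2,4) = 8x2
Unfold 1 (reflect across v@2): 4 holes -> [(1, 0), (1, 3), (4, 0), (4, 3)]
Unfold 2 (reflect across h@8): 8 holes -> [(1, 0), (1, 3), (4, 0), (4, 3), (11, 0), (11, 3), (14, 0), (14, 3)]
Unfold 3 (reflect across v@4): 16 holes -> [(1, 0), (1, 3), (1, 4), (1, 7), (4, 0), (4, 3), (4, 4), (4, 7), (11, 0), (11, 3), (11, 4), (11, 7), (14, 0), (14, 3), (14, 4), (14, 7)]
Holes: [(1, 0), (1, 3), (1, 4), (1, 7), (4, 0), (4, 3), (4, 4), (4, 7), (11, 0), (11, 3), (11, 4), (11, 7), (14, 0), (14, 3), (14, 4), (14, 7)]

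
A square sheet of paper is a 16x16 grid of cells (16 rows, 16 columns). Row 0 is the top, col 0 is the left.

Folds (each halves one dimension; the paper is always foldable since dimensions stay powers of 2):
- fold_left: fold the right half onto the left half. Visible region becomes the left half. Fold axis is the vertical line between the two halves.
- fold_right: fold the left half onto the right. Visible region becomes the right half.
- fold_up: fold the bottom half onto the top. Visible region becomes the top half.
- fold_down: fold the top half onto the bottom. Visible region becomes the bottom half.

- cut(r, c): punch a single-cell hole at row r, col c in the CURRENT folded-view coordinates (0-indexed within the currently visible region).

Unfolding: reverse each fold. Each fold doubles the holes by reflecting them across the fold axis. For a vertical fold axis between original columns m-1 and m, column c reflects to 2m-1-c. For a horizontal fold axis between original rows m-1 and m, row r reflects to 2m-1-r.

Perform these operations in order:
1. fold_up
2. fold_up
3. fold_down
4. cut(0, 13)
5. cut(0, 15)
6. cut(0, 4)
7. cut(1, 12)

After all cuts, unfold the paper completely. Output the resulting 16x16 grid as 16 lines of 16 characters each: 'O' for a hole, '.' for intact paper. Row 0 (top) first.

Answer: ............O...
....O........O.O
....O........O.O
............O...
............O...
....O........O.O
....O........O.O
............O...
............O...
....O........O.O
....O........O.O
............O...
............O...
....O........O.O
....O........O.O
............O...

Derivation:
Op 1 fold_up: fold axis h@8; visible region now rows[0,8) x cols[0,16) = 8x16
Op 2 fold_up: fold axis h@4; visible region now rows[0,4) x cols[0,16) = 4x16
Op 3 fold_down: fold axis h@2; visible region now rows[2,4) x cols[0,16) = 2x16
Op 4 cut(0, 13): punch at orig (2,13); cuts so far [(2, 13)]; region rows[2,4) x cols[0,16) = 2x16
Op 5 cut(0, 15): punch at orig (2,15); cuts so far [(2, 13), (2, 15)]; region rows[2,4) x cols[0,16) = 2x16
Op 6 cut(0, 4): punch at orig (2,4); cuts so far [(2, 4), (2, 13), (2, 15)]; region rows[2,4) x cols[0,16) = 2x16
Op 7 cut(1, 12): punch at orig (3,12); cuts so far [(2, 4), (2, 13), (2, 15), (3, 12)]; region rows[2,4) x cols[0,16) = 2x16
Unfold 1 (reflect across h@2): 8 holes -> [(0, 12), (1, 4), (1, 13), (1, 15), (2, 4), (2, 13), (2, 15), (3, 12)]
Unfold 2 (reflect across h@4): 16 holes -> [(0, 12), (1, 4), (1, 13), (1, 15), (2, 4), (2, 13), (2, 15), (3, 12), (4, 12), (5, 4), (5, 13), (5, 15), (6, 4), (6, 13), (6, 15), (7, 12)]
Unfold 3 (reflect across h@8): 32 holes -> [(0, 12), (1, 4), (1, 13), (1, 15), (2, 4), (2, 13), (2, 15), (3, 12), (4, 12), (5, 4), (5, 13), (5, 15), (6, 4), (6, 13), (6, 15), (7, 12), (8, 12), (9, 4), (9, 13), (9, 15), (10, 4), (10, 13), (10, 15), (11, 12), (12, 12), (13, 4), (13, 13), (13, 15), (14, 4), (14, 13), (14, 15), (15, 12)]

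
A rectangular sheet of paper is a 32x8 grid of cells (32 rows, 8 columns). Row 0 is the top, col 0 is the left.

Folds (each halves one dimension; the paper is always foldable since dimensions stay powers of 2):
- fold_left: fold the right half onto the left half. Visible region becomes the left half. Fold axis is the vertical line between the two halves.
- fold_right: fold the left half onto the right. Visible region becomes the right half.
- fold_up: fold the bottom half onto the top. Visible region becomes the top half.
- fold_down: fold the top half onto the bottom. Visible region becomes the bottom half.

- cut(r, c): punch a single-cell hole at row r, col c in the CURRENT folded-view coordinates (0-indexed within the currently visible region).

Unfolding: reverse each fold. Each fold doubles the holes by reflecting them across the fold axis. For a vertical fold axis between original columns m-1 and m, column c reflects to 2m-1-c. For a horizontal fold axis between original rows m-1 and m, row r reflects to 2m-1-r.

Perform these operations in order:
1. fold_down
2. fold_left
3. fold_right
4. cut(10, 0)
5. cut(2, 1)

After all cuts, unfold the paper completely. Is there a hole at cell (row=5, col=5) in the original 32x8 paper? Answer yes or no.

Answer: yes

Derivation:
Op 1 fold_down: fold axis h@16; visible region now rows[16,32) x cols[0,8) = 16x8
Op 2 fold_left: fold axis v@4; visible region now rows[16,32) x cols[0,4) = 16x4
Op 3 fold_right: fold axis v@2; visible region now rows[16,32) x cols[2,4) = 16x2
Op 4 cut(10, 0): punch at orig (26,2); cuts so far [(26, 2)]; region rows[16,32) x cols[2,4) = 16x2
Op 5 cut(2, 1): punch at orig (18,3); cuts so far [(18, 3), (26, 2)]; region rows[16,32) x cols[2,4) = 16x2
Unfold 1 (reflect across v@2): 4 holes -> [(18, 0), (18, 3), (26, 1), (26, 2)]
Unfold 2 (reflect across v@4): 8 holes -> [(18, 0), (18, 3), (18, 4), (18, 7), (26, 1), (26, 2), (26, 5), (26, 6)]
Unfold 3 (reflect across h@16): 16 holes -> [(5, 1), (5, 2), (5, 5), (5, 6), (13, 0), (13, 3), (13, 4), (13, 7), (18, 0), (18, 3), (18, 4), (18, 7), (26, 1), (26, 2), (26, 5), (26, 6)]
Holes: [(5, 1), (5, 2), (5, 5), (5, 6), (13, 0), (13, 3), (13, 4), (13, 7), (18, 0), (18, 3), (18, 4), (18, 7), (26, 1), (26, 2), (26, 5), (26, 6)]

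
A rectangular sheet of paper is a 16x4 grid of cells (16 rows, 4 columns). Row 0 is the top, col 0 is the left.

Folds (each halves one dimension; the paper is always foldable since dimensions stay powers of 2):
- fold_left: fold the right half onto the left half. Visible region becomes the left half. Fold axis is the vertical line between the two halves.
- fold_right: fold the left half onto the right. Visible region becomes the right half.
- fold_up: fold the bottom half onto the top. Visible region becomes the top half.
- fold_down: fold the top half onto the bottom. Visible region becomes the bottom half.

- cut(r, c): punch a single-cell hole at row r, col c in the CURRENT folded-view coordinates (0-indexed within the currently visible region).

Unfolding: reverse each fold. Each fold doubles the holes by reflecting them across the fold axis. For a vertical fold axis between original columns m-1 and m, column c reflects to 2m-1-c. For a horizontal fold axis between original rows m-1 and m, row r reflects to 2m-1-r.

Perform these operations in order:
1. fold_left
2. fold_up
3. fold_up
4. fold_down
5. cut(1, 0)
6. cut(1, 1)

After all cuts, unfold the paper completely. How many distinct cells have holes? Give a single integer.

Answer: 32

Derivation:
Op 1 fold_left: fold axis v@2; visible region now rows[0,16) x cols[0,2) = 16x2
Op 2 fold_up: fold axis h@8; visible region now rows[0,8) x cols[0,2) = 8x2
Op 3 fold_up: fold axis h@4; visible region now rows[0,4) x cols[0,2) = 4x2
Op 4 fold_down: fold axis h@2; visible region now rows[2,4) x cols[0,2) = 2x2
Op 5 cut(1, 0): punch at orig (3,0); cuts so far [(3, 0)]; region rows[2,4) x cols[0,2) = 2x2
Op 6 cut(1, 1): punch at orig (3,1); cuts so far [(3, 0), (3, 1)]; region rows[2,4) x cols[0,2) = 2x2
Unfold 1 (reflect across h@2): 4 holes -> [(0, 0), (0, 1), (3, 0), (3, 1)]
Unfold 2 (reflect across h@4): 8 holes -> [(0, 0), (0, 1), (3, 0), (3, 1), (4, 0), (4, 1), (7, 0), (7, 1)]
Unfold 3 (reflect across h@8): 16 holes -> [(0, 0), (0, 1), (3, 0), (3, 1), (4, 0), (4, 1), (7, 0), (7, 1), (8, 0), (8, 1), (11, 0), (11, 1), (12, 0), (12, 1), (15, 0), (15, 1)]
Unfold 4 (reflect across v@2): 32 holes -> [(0, 0), (0, 1), (0, 2), (0, 3), (3, 0), (3, 1), (3, 2), (3, 3), (4, 0), (4, 1), (4, 2), (4, 3), (7, 0), (7, 1), (7, 2), (7, 3), (8, 0), (8, 1), (8, 2), (8, 3), (11, 0), (11, 1), (11, 2), (11, 3), (12, 0), (12, 1), (12, 2), (12, 3), (15, 0), (15, 1), (15, 2), (15, 3)]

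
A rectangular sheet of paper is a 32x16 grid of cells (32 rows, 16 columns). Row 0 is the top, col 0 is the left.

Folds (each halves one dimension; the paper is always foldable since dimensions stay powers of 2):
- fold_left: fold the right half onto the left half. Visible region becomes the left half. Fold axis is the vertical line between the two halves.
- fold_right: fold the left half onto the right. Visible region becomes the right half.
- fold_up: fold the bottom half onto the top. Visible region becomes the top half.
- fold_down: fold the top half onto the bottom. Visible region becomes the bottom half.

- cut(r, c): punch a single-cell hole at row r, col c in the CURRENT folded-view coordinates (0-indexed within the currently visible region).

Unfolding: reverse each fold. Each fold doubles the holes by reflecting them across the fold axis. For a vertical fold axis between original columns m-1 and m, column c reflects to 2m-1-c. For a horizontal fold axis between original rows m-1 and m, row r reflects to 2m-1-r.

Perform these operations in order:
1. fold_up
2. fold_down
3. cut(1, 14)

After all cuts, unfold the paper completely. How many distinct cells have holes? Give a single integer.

Answer: 4

Derivation:
Op 1 fold_up: fold axis h@16; visible region now rows[0,16) x cols[0,16) = 16x16
Op 2 fold_down: fold axis h@8; visible region now rows[8,16) x cols[0,16) = 8x16
Op 3 cut(1, 14): punch at orig (9,14); cuts so far [(9, 14)]; region rows[8,16) x cols[0,16) = 8x16
Unfold 1 (reflect across h@8): 2 holes -> [(6, 14), (9, 14)]
Unfold 2 (reflect across h@16): 4 holes -> [(6, 14), (9, 14), (22, 14), (25, 14)]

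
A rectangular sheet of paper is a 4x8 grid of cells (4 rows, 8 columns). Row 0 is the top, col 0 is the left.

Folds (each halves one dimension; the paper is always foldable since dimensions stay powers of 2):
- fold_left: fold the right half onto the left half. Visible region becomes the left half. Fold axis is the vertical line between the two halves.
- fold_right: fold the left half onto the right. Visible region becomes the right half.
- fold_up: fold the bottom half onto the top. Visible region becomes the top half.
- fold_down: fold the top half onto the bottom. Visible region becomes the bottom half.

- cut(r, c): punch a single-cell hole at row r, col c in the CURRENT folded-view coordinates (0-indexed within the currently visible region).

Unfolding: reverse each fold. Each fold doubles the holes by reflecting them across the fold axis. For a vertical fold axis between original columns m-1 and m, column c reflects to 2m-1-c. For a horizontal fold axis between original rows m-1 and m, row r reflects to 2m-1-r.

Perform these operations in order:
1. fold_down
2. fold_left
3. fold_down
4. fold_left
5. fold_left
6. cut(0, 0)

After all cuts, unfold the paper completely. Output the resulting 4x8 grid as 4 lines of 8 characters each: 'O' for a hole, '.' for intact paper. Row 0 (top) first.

Answer: OOOOOOOO
OOOOOOOO
OOOOOOOO
OOOOOOOO

Derivation:
Op 1 fold_down: fold axis h@2; visible region now rows[2,4) x cols[0,8) = 2x8
Op 2 fold_left: fold axis v@4; visible region now rows[2,4) x cols[0,4) = 2x4
Op 3 fold_down: fold axis h@3; visible region now rows[3,4) x cols[0,4) = 1x4
Op 4 fold_left: fold axis v@2; visible region now rows[3,4) x cols[0,2) = 1x2
Op 5 fold_left: fold axis v@1; visible region now rows[3,4) x cols[0,1) = 1x1
Op 6 cut(0, 0): punch at orig (3,0); cuts so far [(3, 0)]; region rows[3,4) x cols[0,1) = 1x1
Unfold 1 (reflect across v@1): 2 holes -> [(3, 0), (3, 1)]
Unfold 2 (reflect across v@2): 4 holes -> [(3, 0), (3, 1), (3, 2), (3, 3)]
Unfold 3 (reflect across h@3): 8 holes -> [(2, 0), (2, 1), (2, 2), (2, 3), (3, 0), (3, 1), (3, 2), (3, 3)]
Unfold 4 (reflect across v@4): 16 holes -> [(2, 0), (2, 1), (2, 2), (2, 3), (2, 4), (2, 5), (2, 6), (2, 7), (3, 0), (3, 1), (3, 2), (3, 3), (3, 4), (3, 5), (3, 6), (3, 7)]
Unfold 5 (reflect across h@2): 32 holes -> [(0, 0), (0, 1), (0, 2), (0, 3), (0, 4), (0, 5), (0, 6), (0, 7), (1, 0), (1, 1), (1, 2), (1, 3), (1, 4), (1, 5), (1, 6), (1, 7), (2, 0), (2, 1), (2, 2), (2, 3), (2, 4), (2, 5), (2, 6), (2, 7), (3, 0), (3, 1), (3, 2), (3, 3), (3, 4), (3, 5), (3, 6), (3, 7)]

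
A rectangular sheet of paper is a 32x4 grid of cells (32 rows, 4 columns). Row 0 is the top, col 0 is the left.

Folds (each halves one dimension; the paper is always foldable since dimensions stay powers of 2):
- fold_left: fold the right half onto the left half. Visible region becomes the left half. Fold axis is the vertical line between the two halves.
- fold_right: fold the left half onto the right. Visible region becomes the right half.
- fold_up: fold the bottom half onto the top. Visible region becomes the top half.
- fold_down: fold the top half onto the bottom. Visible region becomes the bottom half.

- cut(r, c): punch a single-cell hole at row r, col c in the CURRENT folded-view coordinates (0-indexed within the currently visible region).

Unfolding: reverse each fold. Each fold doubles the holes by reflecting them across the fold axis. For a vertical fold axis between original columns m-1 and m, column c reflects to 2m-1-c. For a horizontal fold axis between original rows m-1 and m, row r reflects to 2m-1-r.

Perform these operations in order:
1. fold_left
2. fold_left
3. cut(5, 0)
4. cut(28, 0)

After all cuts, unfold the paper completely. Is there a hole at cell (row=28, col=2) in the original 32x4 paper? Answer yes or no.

Answer: yes

Derivation:
Op 1 fold_left: fold axis v@2; visible region now rows[0,32) x cols[0,2) = 32x2
Op 2 fold_left: fold axis v@1; visible region now rows[0,32) x cols[0,1) = 32x1
Op 3 cut(5, 0): punch at orig (5,0); cuts so far [(5, 0)]; region rows[0,32) x cols[0,1) = 32x1
Op 4 cut(28, 0): punch at orig (28,0); cuts so far [(5, 0), (28, 0)]; region rows[0,32) x cols[0,1) = 32x1
Unfold 1 (reflect across v@1): 4 holes -> [(5, 0), (5, 1), (28, 0), (28, 1)]
Unfold 2 (reflect across v@2): 8 holes -> [(5, 0), (5, 1), (5, 2), (5, 3), (28, 0), (28, 1), (28, 2), (28, 3)]
Holes: [(5, 0), (5, 1), (5, 2), (5, 3), (28, 0), (28, 1), (28, 2), (28, 3)]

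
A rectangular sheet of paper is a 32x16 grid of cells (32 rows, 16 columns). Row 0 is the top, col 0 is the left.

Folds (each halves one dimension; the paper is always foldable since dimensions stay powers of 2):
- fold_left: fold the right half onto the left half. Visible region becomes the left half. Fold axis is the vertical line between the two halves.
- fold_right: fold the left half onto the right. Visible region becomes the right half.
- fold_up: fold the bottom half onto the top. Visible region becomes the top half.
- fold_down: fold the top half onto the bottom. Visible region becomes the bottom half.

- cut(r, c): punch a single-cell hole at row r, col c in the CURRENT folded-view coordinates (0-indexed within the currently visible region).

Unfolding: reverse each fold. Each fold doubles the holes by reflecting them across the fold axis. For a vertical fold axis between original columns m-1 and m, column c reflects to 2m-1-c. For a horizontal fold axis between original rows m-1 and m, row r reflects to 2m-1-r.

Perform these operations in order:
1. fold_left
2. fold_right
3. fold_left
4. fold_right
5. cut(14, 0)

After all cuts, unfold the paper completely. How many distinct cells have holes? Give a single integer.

Answer: 16

Derivation:
Op 1 fold_left: fold axis v@8; visible region now rows[0,32) x cols[0,8) = 32x8
Op 2 fold_right: fold axis v@4; visible region now rows[0,32) x cols[4,8) = 32x4
Op 3 fold_left: fold axis v@6; visible region now rows[0,32) x cols[4,6) = 32x2
Op 4 fold_right: fold axis v@5; visible region now rows[0,32) x cols[5,6) = 32x1
Op 5 cut(14, 0): punch at orig (14,5); cuts so far [(14, 5)]; region rows[0,32) x cols[5,6) = 32x1
Unfold 1 (reflect across v@5): 2 holes -> [(14, 4), (14, 5)]
Unfold 2 (reflect across v@6): 4 holes -> [(14, 4), (14, 5), (14, 6), (14, 7)]
Unfold 3 (reflect across v@4): 8 holes -> [(14, 0), (14, 1), (14, 2), (14, 3), (14, 4), (14, 5), (14, 6), (14, 7)]
Unfold 4 (reflect across v@8): 16 holes -> [(14, 0), (14, 1), (14, 2), (14, 3), (14, 4), (14, 5), (14, 6), (14, 7), (14, 8), (14, 9), (14, 10), (14, 11), (14, 12), (14, 13), (14, 14), (14, 15)]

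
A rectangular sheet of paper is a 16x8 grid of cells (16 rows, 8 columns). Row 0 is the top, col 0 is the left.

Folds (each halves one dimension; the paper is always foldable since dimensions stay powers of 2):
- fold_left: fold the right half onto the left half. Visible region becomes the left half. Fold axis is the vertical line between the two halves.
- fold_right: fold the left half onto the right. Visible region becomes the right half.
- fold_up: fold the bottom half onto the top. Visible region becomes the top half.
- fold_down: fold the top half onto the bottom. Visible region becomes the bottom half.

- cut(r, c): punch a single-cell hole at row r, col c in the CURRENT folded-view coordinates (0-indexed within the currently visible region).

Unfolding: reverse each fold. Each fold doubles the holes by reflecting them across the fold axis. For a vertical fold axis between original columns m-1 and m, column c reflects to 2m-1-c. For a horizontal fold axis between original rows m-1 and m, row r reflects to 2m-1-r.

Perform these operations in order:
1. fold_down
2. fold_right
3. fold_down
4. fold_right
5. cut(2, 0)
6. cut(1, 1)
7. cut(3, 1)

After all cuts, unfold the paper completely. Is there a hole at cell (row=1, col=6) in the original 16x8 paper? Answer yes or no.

Op 1 fold_down: fold axis h@8; visible region now rows[8,16) x cols[0,8) = 8x8
Op 2 fold_right: fold axis v@4; visible region now rows[8,16) x cols[4,8) = 8x4
Op 3 fold_down: fold axis h@12; visible region now rows[12,16) x cols[4,8) = 4x4
Op 4 fold_right: fold axis v@6; visible region now rows[12,16) x cols[6,8) = 4x2
Op 5 cut(2, 0): punch at orig (14,6); cuts so far [(14, 6)]; region rows[12,16) x cols[6,8) = 4x2
Op 6 cut(1, 1): punch at orig (13,7); cuts so far [(13, 7), (14, 6)]; region rows[12,16) x cols[6,8) = 4x2
Op 7 cut(3, 1): punch at orig (15,7); cuts so far [(13, 7), (14, 6), (15, 7)]; region rows[12,16) x cols[6,8) = 4x2
Unfold 1 (reflect across v@6): 6 holes -> [(13, 4), (13, 7), (14, 5), (14, 6), (15, 4), (15, 7)]
Unfold 2 (reflect across h@12): 12 holes -> [(8, 4), (8, 7), (9, 5), (9, 6), (10, 4), (10, 7), (13, 4), (13, 7), (14, 5), (14, 6), (15, 4), (15, 7)]
Unfold 3 (reflect across v@4): 24 holes -> [(8, 0), (8, 3), (8, 4), (8, 7), (9, 1), (9, 2), (9, 5), (9, 6), (10, 0), (10, 3), (10, 4), (10, 7), (13, 0), (13, 3), (13, 4), (13, 7), (14, 1), (14, 2), (14, 5), (14, 6), (15, 0), (15, 3), (15, 4), (15, 7)]
Unfold 4 (reflect across h@8): 48 holes -> [(0, 0), (0, 3), (0, 4), (0, 7), (1, 1), (1, 2), (1, 5), (1, 6), (2, 0), (2, 3), (2, 4), (2, 7), (5, 0), (5, 3), (5, 4), (5, 7), (6, 1), (6, 2), (6, 5), (6, 6), (7, 0), (7, 3), (7, 4), (7, 7), (8, 0), (8, 3), (8, 4), (8, 7), (9, 1), (9, 2), (9, 5), (9, 6), (10, 0), (10, 3), (10, 4), (10, 7), (13, 0), (13, 3), (13, 4), (13, 7), (14, 1), (14, 2), (14, 5), (14, 6), (15, 0), (15, 3), (15, 4), (15, 7)]
Holes: [(0, 0), (0, 3), (0, 4), (0, 7), (1, 1), (1, 2), (1, 5), (1, 6), (2, 0), (2, 3), (2, 4), (2, 7), (5, 0), (5, 3), (5, 4), (5, 7), (6, 1), (6, 2), (6, 5), (6, 6), (7, 0), (7, 3), (7, 4), (7, 7), (8, 0), (8, 3), (8, 4), (8, 7), (9, 1), (9, 2), (9, 5), (9, 6), (10, 0), (10, 3), (10, 4), (10, 7), (13, 0), (13, 3), (13, 4), (13, 7), (14, 1), (14, 2), (14, 5), (14, 6), (15, 0), (15, 3), (15, 4), (15, 7)]

Answer: yes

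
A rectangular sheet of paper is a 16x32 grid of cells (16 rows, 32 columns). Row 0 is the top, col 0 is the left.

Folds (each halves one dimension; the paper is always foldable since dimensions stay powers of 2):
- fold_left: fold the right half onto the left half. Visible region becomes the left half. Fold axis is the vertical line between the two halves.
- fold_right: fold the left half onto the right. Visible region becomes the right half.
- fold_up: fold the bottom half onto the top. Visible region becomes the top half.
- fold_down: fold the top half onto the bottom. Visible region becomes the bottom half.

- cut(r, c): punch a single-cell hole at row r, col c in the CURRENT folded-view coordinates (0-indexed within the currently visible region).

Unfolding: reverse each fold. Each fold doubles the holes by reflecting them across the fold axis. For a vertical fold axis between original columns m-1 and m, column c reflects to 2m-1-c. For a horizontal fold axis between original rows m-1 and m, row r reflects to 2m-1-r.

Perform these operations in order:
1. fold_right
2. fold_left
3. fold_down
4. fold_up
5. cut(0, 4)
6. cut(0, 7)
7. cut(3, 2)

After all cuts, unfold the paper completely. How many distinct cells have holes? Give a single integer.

Op 1 fold_right: fold axis v@16; visible region now rows[0,16) x cols[16,32) = 16x16
Op 2 fold_left: fold axis v@24; visible region now rows[0,16) x cols[16,24) = 16x8
Op 3 fold_down: fold axis h@8; visible region now rows[8,16) x cols[16,24) = 8x8
Op 4 fold_up: fold axis h@12; visible region now rows[8,12) x cols[16,24) = 4x8
Op 5 cut(0, 4): punch at orig (8,20); cuts so far [(8, 20)]; region rows[8,12) x cols[16,24) = 4x8
Op 6 cut(0, 7): punch at orig (8,23); cuts so far [(8, 20), (8, 23)]; region rows[8,12) x cols[16,24) = 4x8
Op 7 cut(3, 2): punch at orig (11,18); cuts so far [(8, 20), (8, 23), (11, 18)]; region rows[8,12) x cols[16,24) = 4x8
Unfold 1 (reflect across h@12): 6 holes -> [(8, 20), (8, 23), (11, 18), (12, 18), (15, 20), (15, 23)]
Unfold 2 (reflect across h@8): 12 holes -> [(0, 20), (0, 23), (3, 18), (4, 18), (7, 20), (7, 23), (8, 20), (8, 23), (11, 18), (12, 18), (15, 20), (15, 23)]
Unfold 3 (reflect across v@24): 24 holes -> [(0, 20), (0, 23), (0, 24), (0, 27), (3, 18), (3, 29), (4, 18), (4, 29), (7, 20), (7, 23), (7, 24), (7, 27), (8, 20), (8, 23), (8, 24), (8, 27), (11, 18), (11, 29), (12, 18), (12, 29), (15, 20), (15, 23), (15, 24), (15, 27)]
Unfold 4 (reflect across v@16): 48 holes -> [(0, 4), (0, 7), (0, 8), (0, 11), (0, 20), (0, 23), (0, 24), (0, 27), (3, 2), (3, 13), (3, 18), (3, 29), (4, 2), (4, 13), (4, 18), (4, 29), (7, 4), (7, 7), (7, 8), (7, 11), (7, 20), (7, 23), (7, 24), (7, 27), (8, 4), (8, 7), (8, 8), (8, 11), (8, 20), (8, 23), (8, 24), (8, 27), (11, 2), (11, 13), (11, 18), (11, 29), (12, 2), (12, 13), (12, 18), (12, 29), (15, 4), (15, 7), (15, 8), (15, 11), (15, 20), (15, 23), (15, 24), (15, 27)]

Answer: 48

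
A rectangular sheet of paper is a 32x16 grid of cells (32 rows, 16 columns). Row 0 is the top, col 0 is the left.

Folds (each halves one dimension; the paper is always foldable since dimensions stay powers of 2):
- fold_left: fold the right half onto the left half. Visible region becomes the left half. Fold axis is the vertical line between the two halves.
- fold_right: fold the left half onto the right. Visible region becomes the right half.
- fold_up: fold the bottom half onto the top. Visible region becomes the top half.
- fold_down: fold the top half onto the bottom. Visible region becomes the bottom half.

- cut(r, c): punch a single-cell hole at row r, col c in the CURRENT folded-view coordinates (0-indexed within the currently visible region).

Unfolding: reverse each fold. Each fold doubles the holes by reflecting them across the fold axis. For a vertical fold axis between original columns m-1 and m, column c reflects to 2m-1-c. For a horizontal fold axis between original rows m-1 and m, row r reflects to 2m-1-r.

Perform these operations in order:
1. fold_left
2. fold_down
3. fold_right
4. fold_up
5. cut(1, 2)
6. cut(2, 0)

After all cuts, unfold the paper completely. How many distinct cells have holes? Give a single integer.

Answer: 32

Derivation:
Op 1 fold_left: fold axis v@8; visible region now rows[0,32) x cols[0,8) = 32x8
Op 2 fold_down: fold axis h@16; visible region now rows[16,32) x cols[0,8) = 16x8
Op 3 fold_right: fold axis v@4; visible region now rows[16,32) x cols[4,8) = 16x4
Op 4 fold_up: fold axis h@24; visible region now rows[16,24) x cols[4,8) = 8x4
Op 5 cut(1, 2): punch at orig (17,6); cuts so far [(17, 6)]; region rows[16,24) x cols[4,8) = 8x4
Op 6 cut(2, 0): punch at orig (18,4); cuts so far [(17, 6), (18, 4)]; region rows[16,24) x cols[4,8) = 8x4
Unfold 1 (reflect across h@24): 4 holes -> [(17, 6), (18, 4), (29, 4), (30, 6)]
Unfold 2 (reflect across v@4): 8 holes -> [(17, 1), (17, 6), (18, 3), (18, 4), (29, 3), (29, 4), (30, 1), (30, 6)]
Unfold 3 (reflect across h@16): 16 holes -> [(1, 1), (1, 6), (2, 3), (2, 4), (13, 3), (13, 4), (14, 1), (14, 6), (17, 1), (17, 6), (18, 3), (18, 4), (29, 3), (29, 4), (30, 1), (30, 6)]
Unfold 4 (reflect across v@8): 32 holes -> [(1, 1), (1, 6), (1, 9), (1, 14), (2, 3), (2, 4), (2, 11), (2, 12), (13, 3), (13, 4), (13, 11), (13, 12), (14, 1), (14, 6), (14, 9), (14, 14), (17, 1), (17, 6), (17, 9), (17, 14), (18, 3), (18, 4), (18, 11), (18, 12), (29, 3), (29, 4), (29, 11), (29, 12), (30, 1), (30, 6), (30, 9), (30, 14)]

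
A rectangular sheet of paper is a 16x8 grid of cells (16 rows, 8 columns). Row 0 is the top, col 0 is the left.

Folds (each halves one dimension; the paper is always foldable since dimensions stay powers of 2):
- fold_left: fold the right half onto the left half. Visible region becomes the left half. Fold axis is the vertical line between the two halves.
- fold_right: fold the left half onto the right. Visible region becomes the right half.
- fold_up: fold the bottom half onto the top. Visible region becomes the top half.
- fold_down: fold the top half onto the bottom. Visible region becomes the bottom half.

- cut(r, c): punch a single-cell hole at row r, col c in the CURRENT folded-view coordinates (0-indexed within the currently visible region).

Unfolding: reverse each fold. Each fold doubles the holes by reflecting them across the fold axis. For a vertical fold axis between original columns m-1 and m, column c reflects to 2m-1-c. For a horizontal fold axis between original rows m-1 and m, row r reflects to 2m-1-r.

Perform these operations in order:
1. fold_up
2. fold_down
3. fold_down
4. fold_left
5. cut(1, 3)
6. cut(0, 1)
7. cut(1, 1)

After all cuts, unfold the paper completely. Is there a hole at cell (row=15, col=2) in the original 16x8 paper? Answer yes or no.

Answer: no

Derivation:
Op 1 fold_up: fold axis h@8; visible region now rows[0,8) x cols[0,8) = 8x8
Op 2 fold_down: fold axis h@4; visible region now rows[4,8) x cols[0,8) = 4x8
Op 3 fold_down: fold axis h@6; visible region now rows[6,8) x cols[0,8) = 2x8
Op 4 fold_left: fold axis v@4; visible region now rows[6,8) x cols[0,4) = 2x4
Op 5 cut(1, 3): punch at orig (7,3); cuts so far [(7, 3)]; region rows[6,8) x cols[0,4) = 2x4
Op 6 cut(0, 1): punch at orig (6,1); cuts so far [(6, 1), (7, 3)]; region rows[6,8) x cols[0,4) = 2x4
Op 7 cut(1, 1): punch at orig (7,1); cuts so far [(6, 1), (7, 1), (7, 3)]; region rows[6,8) x cols[0,4) = 2x4
Unfold 1 (reflect across v@4): 6 holes -> [(6, 1), (6, 6), (7, 1), (7, 3), (7, 4), (7, 6)]
Unfold 2 (reflect across h@6): 12 holes -> [(4, 1), (4, 3), (4, 4), (4, 6), (5, 1), (5, 6), (6, 1), (6, 6), (7, 1), (7, 3), (7, 4), (7, 6)]
Unfold 3 (reflect across h@4): 24 holes -> [(0, 1), (0, 3), (0, 4), (0, 6), (1, 1), (1, 6), (2, 1), (2, 6), (3, 1), (3, 3), (3, 4), (3, 6), (4, 1), (4, 3), (4, 4), (4, 6), (5, 1), (5, 6), (6, 1), (6, 6), (7, 1), (7, 3), (7, 4), (7, 6)]
Unfold 4 (reflect across h@8): 48 holes -> [(0, 1), (0, 3), (0, 4), (0, 6), (1, 1), (1, 6), (2, 1), (2, 6), (3, 1), (3, 3), (3, 4), (3, 6), (4, 1), (4, 3), (4, 4), (4, 6), (5, 1), (5, 6), (6, 1), (6, 6), (7, 1), (7, 3), (7, 4), (7, 6), (8, 1), (8, 3), (8, 4), (8, 6), (9, 1), (9, 6), (10, 1), (10, 6), (11, 1), (11, 3), (11, 4), (11, 6), (12, 1), (12, 3), (12, 4), (12, 6), (13, 1), (13, 6), (14, 1), (14, 6), (15, 1), (15, 3), (15, 4), (15, 6)]
Holes: [(0, 1), (0, 3), (0, 4), (0, 6), (1, 1), (1, 6), (2, 1), (2, 6), (3, 1), (3, 3), (3, 4), (3, 6), (4, 1), (4, 3), (4, 4), (4, 6), (5, 1), (5, 6), (6, 1), (6, 6), (7, 1), (7, 3), (7, 4), (7, 6), (8, 1), (8, 3), (8, 4), (8, 6), (9, 1), (9, 6), (10, 1), (10, 6), (11, 1), (11, 3), (11, 4), (11, 6), (12, 1), (12, 3), (12, 4), (12, 6), (13, 1), (13, 6), (14, 1), (14, 6), (15, 1), (15, 3), (15, 4), (15, 6)]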